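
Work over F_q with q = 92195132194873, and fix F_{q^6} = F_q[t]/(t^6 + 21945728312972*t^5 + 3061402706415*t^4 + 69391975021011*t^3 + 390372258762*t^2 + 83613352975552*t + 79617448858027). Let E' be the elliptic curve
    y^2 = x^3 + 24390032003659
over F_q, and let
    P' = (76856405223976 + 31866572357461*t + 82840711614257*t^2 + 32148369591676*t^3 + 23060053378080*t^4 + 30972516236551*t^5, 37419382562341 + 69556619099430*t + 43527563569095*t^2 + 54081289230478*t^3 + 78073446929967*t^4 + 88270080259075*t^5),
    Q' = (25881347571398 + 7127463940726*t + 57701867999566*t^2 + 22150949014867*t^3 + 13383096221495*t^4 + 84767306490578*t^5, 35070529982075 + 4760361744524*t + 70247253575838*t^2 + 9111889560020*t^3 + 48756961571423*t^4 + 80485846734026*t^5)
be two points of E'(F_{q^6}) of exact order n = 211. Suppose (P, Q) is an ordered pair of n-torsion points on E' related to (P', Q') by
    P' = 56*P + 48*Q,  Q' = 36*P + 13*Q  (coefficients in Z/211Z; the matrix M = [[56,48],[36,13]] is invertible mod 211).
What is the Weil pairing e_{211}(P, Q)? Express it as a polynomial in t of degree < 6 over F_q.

17882387698927 + 74690966620759*t + 41496745878505*t^2 + 1087740382613*t^3 + 1542376177569*t^4 + 24206798097341*t^5

Since e_{211}(P,P)=e_{211}(Q,Q)=1 and e_{211}(Q,P)=e_{211}(P,Q)^{-1}, expanding e_{211}(56*P + 48*Q,36*P + 13*Q) leaves e(P,Q)^det(M).
det M = 56*13 - 48*36 = -1000 = 55 (mod 211); 55^{-1} = 188 (mod 211).
Build f_{211,P'} and f_{211,Q'} via the 8-bit ladder of 211=11010011_2; evaluate at shifted divisors; quotient in F_{92195132194873^6}.
The quotient is 12411433513519 + 61121511017784*t + 972346800321*t^2 + 90349188562500*t^3 + 36116847565444*t^4 + 69699904490058*t^5.
Raise to 188: e(P,Q) = 17882387698927 + 74690966620759*t + 41496745878505*t^2 + 1087740382613*t^3 + 1542376177569*t^4 + 24206798097341*t^5 in mu_{211}.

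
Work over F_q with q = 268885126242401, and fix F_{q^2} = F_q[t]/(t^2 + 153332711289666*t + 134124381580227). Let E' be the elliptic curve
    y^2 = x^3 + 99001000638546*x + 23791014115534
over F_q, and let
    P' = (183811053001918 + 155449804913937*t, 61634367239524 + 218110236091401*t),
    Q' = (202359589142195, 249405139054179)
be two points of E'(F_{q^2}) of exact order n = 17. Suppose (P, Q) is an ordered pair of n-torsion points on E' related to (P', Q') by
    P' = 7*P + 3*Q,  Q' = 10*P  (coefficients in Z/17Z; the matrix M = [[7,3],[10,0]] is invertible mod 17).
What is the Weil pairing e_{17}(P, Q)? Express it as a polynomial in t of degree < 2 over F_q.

107440972872696 + 152334380017409*t

e_{17}(aP+bQ,cP+dQ) = e_{17}(P,Q)^(ad-bc); with (a,b,c,d)=(7,3,10,0) this gives the det-17 law.
det(M) mod 17 = 4; its inverse in (Z/17)^* is 13 (check: 4*13 mod 17 = 1).
Miller loop for e_{17} over F_{268885126242401^2}: bits of 17 = 10001; 4 double steps + 1 add steps, l/v at each.
Result: e(P',Q') = 268777212739635 + 10519135386364*t.
Thus e_{17}(P,Q) = 107440972872696 + 152334380017409*t.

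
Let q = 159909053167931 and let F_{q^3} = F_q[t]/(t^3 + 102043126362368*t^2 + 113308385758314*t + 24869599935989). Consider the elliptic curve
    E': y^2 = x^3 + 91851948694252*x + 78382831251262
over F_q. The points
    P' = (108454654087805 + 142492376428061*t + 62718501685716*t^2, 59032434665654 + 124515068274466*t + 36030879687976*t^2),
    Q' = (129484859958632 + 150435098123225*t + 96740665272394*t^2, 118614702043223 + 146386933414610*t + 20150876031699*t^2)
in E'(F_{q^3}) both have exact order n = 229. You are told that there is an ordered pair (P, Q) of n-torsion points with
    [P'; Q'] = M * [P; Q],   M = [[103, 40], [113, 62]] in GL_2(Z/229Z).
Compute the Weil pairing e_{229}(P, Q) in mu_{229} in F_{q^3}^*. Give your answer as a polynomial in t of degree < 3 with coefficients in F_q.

Under M = [[103,40],[113,62]] in GL_2(Z/229), e_{229}(P',Q') = e_{229}(P,Q)^(103*62-40*113 mod 229).
Hence e(P,Q) = e(P',Q')^{128} where 128 = 34^{-1} mod 229.
Miller loop for e_{229} over F_{159909053167931^3}: bits of 229 = 11100101; 7 double steps + 4 add steps, l/v at each.
The quotient is 38871501387964 + 58378024015351*t + 57937924692812*t^2.
(38871501387964 + 58378024015351*t + 57937924692812*t^2)^{128} mod (159909053167931,f) = 39040359107077 + 59674045072862*t + 55915619589495*t^2.

39040359107077 + 59674045072862*t + 55915619589495*t^2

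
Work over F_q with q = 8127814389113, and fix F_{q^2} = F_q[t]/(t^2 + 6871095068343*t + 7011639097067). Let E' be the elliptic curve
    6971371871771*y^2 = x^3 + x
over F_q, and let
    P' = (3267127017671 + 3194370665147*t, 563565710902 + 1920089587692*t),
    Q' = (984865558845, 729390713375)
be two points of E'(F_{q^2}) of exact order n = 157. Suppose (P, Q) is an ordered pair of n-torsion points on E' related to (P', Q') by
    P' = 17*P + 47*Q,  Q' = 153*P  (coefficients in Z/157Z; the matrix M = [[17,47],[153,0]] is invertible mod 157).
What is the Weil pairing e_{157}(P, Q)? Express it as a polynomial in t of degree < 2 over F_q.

7136766801593 + 2095205724086*t

Alternating bilinearity on E[157] (values in mu_{157} in F_{8127814389113^2}) gives e(P',Q') = e(P,Q)^det(M).
det(M) mod 157 = 31; its inverse in (Z/157)^* is 76 (check: 31*76 mod 157 = 1).
Set x_W=758214127080*u, y_W=758214127080*v; then E': y_W^2=x_W^3+1386092956810*x_W.
8-bit Miller (10011101) on E'/F_{8127814389113} with a'=1386092956810, b'=0: accumulate tangent/chord ratios at Q'+S and P'+S'.
f_P(D_Q)/f_Q(D_P) = 3185130496434 + 7395292917501*t.
Hence e(P,Q) = 7136766801593 + 2095205724086*t in F_{8127814389113^2}^*.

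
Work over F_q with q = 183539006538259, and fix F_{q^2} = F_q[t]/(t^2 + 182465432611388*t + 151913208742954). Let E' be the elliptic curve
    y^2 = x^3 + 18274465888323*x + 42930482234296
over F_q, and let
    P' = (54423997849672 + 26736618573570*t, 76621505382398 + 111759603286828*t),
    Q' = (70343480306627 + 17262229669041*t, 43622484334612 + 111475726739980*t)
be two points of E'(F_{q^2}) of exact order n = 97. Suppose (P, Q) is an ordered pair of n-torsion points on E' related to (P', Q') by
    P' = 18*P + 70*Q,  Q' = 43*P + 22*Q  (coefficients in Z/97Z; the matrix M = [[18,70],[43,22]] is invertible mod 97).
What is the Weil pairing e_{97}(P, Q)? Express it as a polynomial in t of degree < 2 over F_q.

Alternating bilinearity on E[97] (values in mu_{97} in F_{183539006538259^2}) gives e(P',Q') = e(P,Q)^det(M).
det(M) mod 97 = 5; its inverse in (Z/97)^* is 39 (check: 5*39 mod 97 = 1).
n = 97 = (1100001)_2 (7 bits, wt 3); accumulate f_{97,P'}(Q'+S)/f_{97,P'}(S) along the 6-step ladder.
e_{97}(P',Q') = 74183094609322 + 26126884682345*t.
Raise to 39: e(P,Q) = 85288322826287 + 134700577301624*t in mu_{97}.

85288322826287 + 134700577301624*t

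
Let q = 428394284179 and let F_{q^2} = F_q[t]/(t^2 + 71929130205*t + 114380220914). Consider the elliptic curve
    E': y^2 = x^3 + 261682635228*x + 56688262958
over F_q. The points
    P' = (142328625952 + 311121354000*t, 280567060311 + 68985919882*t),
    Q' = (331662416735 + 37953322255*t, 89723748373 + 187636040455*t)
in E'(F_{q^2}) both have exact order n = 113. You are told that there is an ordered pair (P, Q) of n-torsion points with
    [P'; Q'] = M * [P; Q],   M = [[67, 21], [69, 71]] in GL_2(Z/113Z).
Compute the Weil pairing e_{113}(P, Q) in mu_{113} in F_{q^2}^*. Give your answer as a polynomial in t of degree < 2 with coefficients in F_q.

e_{113}(aP+bQ,cP+dQ) = e_{113}(P,Q)^(ad-bc); with (a,b,c,d)=(67,21,69,71) this gives the det-113 law.
67*71 - 21*69 = 3308; reduced mod 113: det = 31, inverse 62.
Run Miller on y^2=x^3+261682635228*x+56688262958 over F_{428394284179}: ladder 1110001 (7 bits); e = f_P(D_Q)/f_Q(D_P).
e_{113}(P',Q') = 93919355934 + 249176554897*t.
Finally e_{113}(P,Q) = 159708336550 + 420416212363*t.

159708336550 + 420416212363*t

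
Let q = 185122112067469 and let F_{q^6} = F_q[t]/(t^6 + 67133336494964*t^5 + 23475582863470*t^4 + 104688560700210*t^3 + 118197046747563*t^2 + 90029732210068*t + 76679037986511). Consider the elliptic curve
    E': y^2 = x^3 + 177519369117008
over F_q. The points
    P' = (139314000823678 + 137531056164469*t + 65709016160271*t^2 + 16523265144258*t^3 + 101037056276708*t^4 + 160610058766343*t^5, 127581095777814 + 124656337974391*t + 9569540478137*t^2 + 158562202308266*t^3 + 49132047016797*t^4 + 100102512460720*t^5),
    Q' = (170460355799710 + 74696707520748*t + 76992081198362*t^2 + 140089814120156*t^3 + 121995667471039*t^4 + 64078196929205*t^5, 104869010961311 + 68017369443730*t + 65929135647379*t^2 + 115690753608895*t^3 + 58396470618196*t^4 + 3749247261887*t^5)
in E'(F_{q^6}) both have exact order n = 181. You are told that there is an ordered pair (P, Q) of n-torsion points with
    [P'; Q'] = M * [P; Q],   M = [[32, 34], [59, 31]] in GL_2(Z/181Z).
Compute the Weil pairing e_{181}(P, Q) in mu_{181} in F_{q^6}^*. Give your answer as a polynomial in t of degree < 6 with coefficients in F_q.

The 181-Weil pairing on E[181] over F_{185122112067469} is alternating-bilinear: e_{181}(P',Q') = e_{181}(P,Q)^det(M).
So e_{181}(P,Q) = e_{181}(P',Q')^{88}, since 72*88 = 1 mod 181.
8-bit Miller (10110101) on E'/F_{185122112067469} with a'=0, b'=177519369117008: accumulate tangent/chord ratios at Q'+S and P'+S'.
So e_{181}(P',Q') = 88293643924139 + 167068959990192*t + 158886868168385*t^2 + 91845125476797*t^3 + 39560341150818*t^4 + 97238623267630*t^5.
Raise to 88: e(P,Q) = 154606905661801 + 147999250007418*t + 27181417229354*t^2 + 120320919839438*t^3 + 58118284950708*t^4 + 132312487268306*t^5 in mu_{181}.

154606905661801 + 147999250007418*t + 27181417229354*t^2 + 120320919839438*t^3 + 58118284950708*t^4 + 132312487268306*t^5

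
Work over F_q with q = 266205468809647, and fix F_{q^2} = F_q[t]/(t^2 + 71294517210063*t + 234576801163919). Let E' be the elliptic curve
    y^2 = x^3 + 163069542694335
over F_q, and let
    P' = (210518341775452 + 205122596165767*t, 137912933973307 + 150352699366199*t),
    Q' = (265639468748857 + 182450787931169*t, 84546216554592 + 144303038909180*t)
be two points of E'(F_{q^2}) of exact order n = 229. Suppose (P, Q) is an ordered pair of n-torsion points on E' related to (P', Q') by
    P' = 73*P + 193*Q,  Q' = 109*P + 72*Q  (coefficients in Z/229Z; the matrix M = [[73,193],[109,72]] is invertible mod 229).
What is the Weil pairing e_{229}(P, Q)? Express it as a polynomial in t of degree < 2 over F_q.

e_{229} is bilinear + alternating on E[229], so e_{229}(73*P + 193*Q, 109*P + 72*Q) = e_{229}(P,Q)^(73*72-193*109).
So e_{229}(P,Q) = e_{229}(P',Q')^{126}, since 20*126 = 1 mod 229.
Build f_{229,P'} and f_{229,Q'} via the 8-bit ladder of 229=11100101_2; evaluate at shifted divisors; quotient in F_{266205468809647^2}.
e_{229}(P',Q') = 77696640378179 + 226242475280473*t.
Raise to 126: e(P,Q) = 217549631251802 + 108790564605960*t in mu_{229}.

217549631251802 + 108790564605960*t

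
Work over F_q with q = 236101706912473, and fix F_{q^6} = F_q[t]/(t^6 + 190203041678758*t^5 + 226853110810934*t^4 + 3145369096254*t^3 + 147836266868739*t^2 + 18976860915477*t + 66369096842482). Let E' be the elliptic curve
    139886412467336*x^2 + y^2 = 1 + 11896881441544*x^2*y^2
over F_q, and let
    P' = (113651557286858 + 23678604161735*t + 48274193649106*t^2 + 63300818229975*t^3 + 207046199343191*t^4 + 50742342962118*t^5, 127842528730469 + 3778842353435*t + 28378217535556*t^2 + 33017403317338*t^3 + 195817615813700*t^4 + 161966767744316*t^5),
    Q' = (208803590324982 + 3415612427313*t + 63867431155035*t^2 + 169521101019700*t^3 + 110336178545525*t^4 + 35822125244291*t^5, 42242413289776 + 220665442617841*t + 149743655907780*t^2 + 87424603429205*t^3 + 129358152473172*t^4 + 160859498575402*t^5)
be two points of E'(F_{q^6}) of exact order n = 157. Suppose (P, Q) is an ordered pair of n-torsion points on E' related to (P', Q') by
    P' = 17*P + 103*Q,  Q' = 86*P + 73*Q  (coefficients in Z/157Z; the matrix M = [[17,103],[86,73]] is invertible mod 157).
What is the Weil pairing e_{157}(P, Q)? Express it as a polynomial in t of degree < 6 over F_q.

e_{157}(aP+bQ,cP+dQ) = e_{157}(P,Q)^(ad-bc); with (a,b,c,d)=(17,103,86,73) this gives the det-157 law.
det M = 17*73 - 103*86 = -7617 = 76 (mod 157); 76^{-1} = 31 (mod 157).
Edwards a_E,d_E -> Montgomery A=41661352995759,B=64329656456760 -> Weierstrass 56410248121696,0 via alpha=25297215651480,beta=31997382756448.
8-bit Miller (10011101) on E'/F_{236101706912473} with a'=56410248121696, b'=0: accumulate tangent/chord ratios at Q'+S and P'+S'.
e_{157}(P',Q') = 88814651524228 + 202239715958904*t + 47775584586927*t^2 + 208175875719138*t^3 + 1388822037342*t^4 + 182250959291807*t^5.
Thus e_{157}(P,Q) = 15839037007008 + 188266556374017*t + 30671650184351*t^2 + 12983752628976*t^3 + 50454090794417*t^4 + 120388560918969*t^5.

15839037007008 + 188266556374017*t + 30671650184351*t^2 + 12983752628976*t^3 + 50454090794417*t^4 + 120388560918969*t^5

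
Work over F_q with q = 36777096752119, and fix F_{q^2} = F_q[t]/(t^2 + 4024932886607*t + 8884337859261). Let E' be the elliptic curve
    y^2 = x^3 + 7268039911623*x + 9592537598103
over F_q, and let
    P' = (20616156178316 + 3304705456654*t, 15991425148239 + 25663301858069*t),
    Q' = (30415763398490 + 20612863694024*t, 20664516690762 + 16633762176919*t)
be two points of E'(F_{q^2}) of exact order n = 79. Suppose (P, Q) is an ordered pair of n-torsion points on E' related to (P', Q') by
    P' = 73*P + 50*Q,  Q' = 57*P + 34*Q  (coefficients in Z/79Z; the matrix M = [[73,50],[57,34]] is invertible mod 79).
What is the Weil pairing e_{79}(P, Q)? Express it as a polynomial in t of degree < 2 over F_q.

7301928006879 + 13133226928487*t

Alternating bilinearity on E[79] (values in mu_{79} in F_{36777096752119^2}) gives e(P',Q') = e(P,Q)^det(M).
det M = 73*34 - 50*57 = -368 = 27 (mod 79); 27^{-1} = 41 (mod 79).
Double-and-add over 1001111: 7-1 doublings, 5-1 additions; each step l_{T,T}/v_{2T} or l_{T,P'}/v at Q'+S for random S.
f_P(D_Q)/f_Q(D_P) = 31250784919192 + 380549179996*t.
Finally e_{79}(P,Q) = 7301928006879 + 13133226928487*t.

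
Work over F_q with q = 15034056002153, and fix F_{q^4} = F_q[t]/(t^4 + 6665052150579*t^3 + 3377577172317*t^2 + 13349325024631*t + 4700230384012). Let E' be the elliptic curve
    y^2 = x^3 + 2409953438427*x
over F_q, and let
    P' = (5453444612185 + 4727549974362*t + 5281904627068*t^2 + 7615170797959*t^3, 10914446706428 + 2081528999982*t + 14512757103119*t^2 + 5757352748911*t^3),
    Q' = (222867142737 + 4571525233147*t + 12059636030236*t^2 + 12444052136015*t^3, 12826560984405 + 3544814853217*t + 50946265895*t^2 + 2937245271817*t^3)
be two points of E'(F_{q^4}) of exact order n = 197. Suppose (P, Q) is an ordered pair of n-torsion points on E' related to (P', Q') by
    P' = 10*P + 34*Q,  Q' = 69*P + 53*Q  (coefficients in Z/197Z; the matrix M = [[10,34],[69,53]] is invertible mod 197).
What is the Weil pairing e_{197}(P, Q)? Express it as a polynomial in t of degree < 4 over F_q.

Since e_{197}(P,P)=e_{197}(Q,Q)=1 and e_{197}(Q,P)=e_{197}(P,Q)^{-1}, expanding e_{197}(10*P + 34*Q,69*P + 53*Q) leaves e(P,Q)^det(M).
det M = 10*53 - 34*69 = -1816 = 154 (mod 197); 154^{-1} = 142 (mod 197).
Run Miller on y^2=x^3+2409953438427*x over F_{15034056002153}: ladder 11000101 (8 bits); e = f_P(D_Q)/f_Q(D_P).
The quotient is 12944937160670 + 6808680045129*t + 3226598869316*t^2 + 3895701549447*t^3.
Thus e_{197}(P,Q) = 2683840784248 + 11622380814316*t + 10048375027026*t^2 + 7307005080759*t^3.

2683840784248 + 11622380814316*t + 10048375027026*t^2 + 7307005080759*t^3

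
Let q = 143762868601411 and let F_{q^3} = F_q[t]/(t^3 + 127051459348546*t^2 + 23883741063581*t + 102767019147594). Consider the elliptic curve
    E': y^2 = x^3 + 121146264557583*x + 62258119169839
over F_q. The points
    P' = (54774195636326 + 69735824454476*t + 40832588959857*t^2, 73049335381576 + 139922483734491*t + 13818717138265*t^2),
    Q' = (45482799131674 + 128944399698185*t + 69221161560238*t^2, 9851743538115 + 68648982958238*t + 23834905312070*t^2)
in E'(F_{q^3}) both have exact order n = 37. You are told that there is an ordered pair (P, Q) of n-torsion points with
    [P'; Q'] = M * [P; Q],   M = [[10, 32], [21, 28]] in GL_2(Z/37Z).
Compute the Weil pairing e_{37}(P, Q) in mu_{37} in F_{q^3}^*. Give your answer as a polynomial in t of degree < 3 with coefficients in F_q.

57291794411448 + 12779256536072*t + 90455505079082*t^2

Alternating bilinearity on E[37] (values in mu_{37} in F_{143762868601411^3}) gives e(P',Q') = e(P,Q)^det(M).
So e_{37}(P,Q) = e_{37}(P',Q')^{5}, since 15*5 = 1 mod 37.
6-bit Miller (100101) on E'/F_{143762868601411} with a'=121146264557583, b'=62258119169839: accumulate tangent/chord ratios at Q'+S and P'+S'.
So e_{37}(P',Q') = 4770374494058 + 52244826673378*t + 12457359396620*t^2.
(4770374494058 + 52244826673378*t + 12457359396620*t^2)^{5} mod (143762868601411,f) = 57291794411448 + 12779256536072*t + 90455505079082*t^2.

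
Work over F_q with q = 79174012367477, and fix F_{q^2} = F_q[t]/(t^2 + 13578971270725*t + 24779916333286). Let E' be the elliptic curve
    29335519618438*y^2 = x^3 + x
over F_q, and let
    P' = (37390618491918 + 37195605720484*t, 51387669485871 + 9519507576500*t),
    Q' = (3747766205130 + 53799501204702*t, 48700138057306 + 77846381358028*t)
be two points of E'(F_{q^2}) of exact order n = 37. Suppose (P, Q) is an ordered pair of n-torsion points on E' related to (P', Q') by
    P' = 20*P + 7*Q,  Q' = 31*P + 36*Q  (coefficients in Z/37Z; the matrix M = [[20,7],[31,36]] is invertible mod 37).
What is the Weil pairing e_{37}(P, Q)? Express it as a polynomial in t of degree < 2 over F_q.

13130140203765 + 11952053466110*t

The 37-Weil pairing on E[37] over F_{79174012367477} is alternating-bilinear: e_{37}(P',Q') = e_{37}(P,Q)^det(M).
Inverting 22 mod 37: 32. Thus e_{37}(P,Q) = e(P',Q')^{32}.
Set x_W=28398389086015*u, y_W=28398389086015*v; then E': y_W^2=x_W^3+46287849194895*x_W.
n = 37 = (100101)_2 (6 bits, wt 3); accumulate f_{37,P'}(Q'+S)/f_{37,P'}(S) along the 5-step ladder.
Result: e(P',Q') = 6488361310694 + 66181085695348*t.
Raise to 32: e(P,Q) = 13130140203765 + 11952053466110*t in mu_{37}.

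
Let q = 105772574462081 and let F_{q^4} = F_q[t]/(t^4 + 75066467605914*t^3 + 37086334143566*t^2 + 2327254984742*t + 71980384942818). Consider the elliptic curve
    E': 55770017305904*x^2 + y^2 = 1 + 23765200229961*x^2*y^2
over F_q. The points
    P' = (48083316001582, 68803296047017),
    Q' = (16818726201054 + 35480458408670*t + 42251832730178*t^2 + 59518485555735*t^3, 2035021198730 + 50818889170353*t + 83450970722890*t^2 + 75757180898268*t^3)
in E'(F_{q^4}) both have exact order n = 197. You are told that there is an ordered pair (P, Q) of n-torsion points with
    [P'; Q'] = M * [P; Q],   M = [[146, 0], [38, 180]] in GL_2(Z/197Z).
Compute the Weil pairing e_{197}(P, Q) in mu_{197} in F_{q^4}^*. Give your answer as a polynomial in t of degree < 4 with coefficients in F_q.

65568485798537 + 44071435709940*t + 7515089771198*t^2 + 3468831385634*t^3

e_{197}(aP+bQ,cP+dQ) = e_{197}(P,Q)^(ad-bc); with (a,b,c,d)=(146,0,38,180) this gives the det-197 law.
So e_{197}(P,Q) = e_{197}(P',Q')^{5}, since 79*5 = 1 mod 197.
Edwards a_E,d_E -> Montgomery A=22043376782356,B=27886535294102 -> Weierstrass 61992991537730,96045368602593 via alpha=101399681641045,beta=34444347884506.
Run Miller on y^2=x^3+61992991537730*x+96045368602593 over F_{105772574462081}: ladder 11000101 (8 bits); e = f_P(D_Q)/f_Q(D_P).
The quotient is 52010418960120 + 62787468214977*t + 75862227950477*t^2 + 15250297379807*t^3.
Finally e_{197}(P,Q) = 65568485798537 + 44071435709940*t + 7515089771198*t^2 + 3468831385634*t^3.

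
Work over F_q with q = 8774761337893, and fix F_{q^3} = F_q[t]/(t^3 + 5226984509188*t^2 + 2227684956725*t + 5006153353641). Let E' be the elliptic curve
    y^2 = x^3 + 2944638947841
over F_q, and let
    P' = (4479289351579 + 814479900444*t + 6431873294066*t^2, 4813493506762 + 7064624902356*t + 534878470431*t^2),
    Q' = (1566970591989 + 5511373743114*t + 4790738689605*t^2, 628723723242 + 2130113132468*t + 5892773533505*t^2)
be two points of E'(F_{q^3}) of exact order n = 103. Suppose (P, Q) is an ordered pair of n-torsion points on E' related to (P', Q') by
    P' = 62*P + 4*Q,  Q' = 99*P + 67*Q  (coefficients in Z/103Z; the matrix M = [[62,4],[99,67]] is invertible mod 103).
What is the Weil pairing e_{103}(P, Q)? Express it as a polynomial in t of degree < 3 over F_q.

The 103-Weil pairing on E[103] over F_{8774761337893} is alternating-bilinear: e_{103}(P',Q') = e_{103}(P,Q)^det(M).
So e_{103}(P,Q) = e_{103}(P',Q')^{68}, since 50*68 = 1 mod 103.
Miller loop for e_{103} over F_{8774761337893^3}: bits of 103 = 1100111; 6 double steps + 4 add steps, l/v at each.
Miller gives e_{103}(P',Q') = 6042437143996 + 4543726809994*t + 3897012675453*t^2 in F_{8774761337893^3}.
(6042437143996 + 4543726809994*t + 3897012675453*t^2)^{68} mod (8774761337893,f) = 3918626573146 + 6791644269284*t + 1138706110022*t^2.

3918626573146 + 6791644269284*t + 1138706110022*t^2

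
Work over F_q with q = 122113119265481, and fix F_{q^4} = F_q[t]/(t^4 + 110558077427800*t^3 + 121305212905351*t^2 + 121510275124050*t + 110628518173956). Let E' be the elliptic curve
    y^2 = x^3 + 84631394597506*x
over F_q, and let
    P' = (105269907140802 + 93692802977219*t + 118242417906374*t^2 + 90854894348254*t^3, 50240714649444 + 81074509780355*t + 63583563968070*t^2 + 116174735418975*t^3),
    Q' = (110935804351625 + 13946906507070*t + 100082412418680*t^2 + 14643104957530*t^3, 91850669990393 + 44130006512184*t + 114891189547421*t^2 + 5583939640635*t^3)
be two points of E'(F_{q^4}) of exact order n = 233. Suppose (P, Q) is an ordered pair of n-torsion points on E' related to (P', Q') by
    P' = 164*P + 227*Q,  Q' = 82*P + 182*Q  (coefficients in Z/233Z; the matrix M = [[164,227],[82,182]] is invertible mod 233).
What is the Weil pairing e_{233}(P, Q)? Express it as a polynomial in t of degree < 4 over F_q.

33486870313919 + 60587291117939*t + 6325314756448*t^2 + 27382791923826*t^3

Alternating bilinearity on E[233] (values in mu_{233} in F_{122113119265481^4}) gives e(P',Q') = e(P,Q)^det(M).
164*182 - 227*82 = 11234; reduced mod 233: det = 50, inverse 14.
8-bit Miller (11101001) on E'/F_{122113119265481} with a'=84631394597506, b'=0: accumulate tangent/chord ratios at Q'+S and P'+S'.
Result: e(P',Q') = 70500493122884 + 65831061662738*t + 114587336293636*t^2 + 34125656679589*t^3.
Finally e_{233}(P,Q) = 33486870313919 + 60587291117939*t + 6325314756448*t^2 + 27382791923826*t^3.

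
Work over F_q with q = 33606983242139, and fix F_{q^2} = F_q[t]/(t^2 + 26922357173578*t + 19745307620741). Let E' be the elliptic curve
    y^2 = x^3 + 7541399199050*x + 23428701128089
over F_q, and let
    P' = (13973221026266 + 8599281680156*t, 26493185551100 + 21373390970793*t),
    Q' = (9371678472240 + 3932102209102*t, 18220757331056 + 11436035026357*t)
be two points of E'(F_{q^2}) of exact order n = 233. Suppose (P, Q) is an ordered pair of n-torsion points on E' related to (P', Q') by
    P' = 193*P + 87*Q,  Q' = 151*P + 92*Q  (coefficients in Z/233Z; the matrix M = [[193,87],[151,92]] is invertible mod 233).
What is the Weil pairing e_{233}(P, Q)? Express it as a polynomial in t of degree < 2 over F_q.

18883572622386 + 25693517277075*t

e_{233} is bilinear + alternating on E[233], so e_{233}(193*P + 87*Q, 151*P + 92*Q) = e_{233}(P,Q)^(193*92-87*151).
193*92 - 87*151 = 4619; reduced mod 233: det = 192, inverse 125.
Build f_{233,P'} and f_{233,Q'} via the 8-bit ladder of 233=11101001_2; evaluate at shifted divisors; quotient in F_{33606983242139^2}.
e_{233}(P',Q') = 1916656776564 + 8262462331574*t.
Finally e_{233}(P,Q) = 18883572622386 + 25693517277075*t.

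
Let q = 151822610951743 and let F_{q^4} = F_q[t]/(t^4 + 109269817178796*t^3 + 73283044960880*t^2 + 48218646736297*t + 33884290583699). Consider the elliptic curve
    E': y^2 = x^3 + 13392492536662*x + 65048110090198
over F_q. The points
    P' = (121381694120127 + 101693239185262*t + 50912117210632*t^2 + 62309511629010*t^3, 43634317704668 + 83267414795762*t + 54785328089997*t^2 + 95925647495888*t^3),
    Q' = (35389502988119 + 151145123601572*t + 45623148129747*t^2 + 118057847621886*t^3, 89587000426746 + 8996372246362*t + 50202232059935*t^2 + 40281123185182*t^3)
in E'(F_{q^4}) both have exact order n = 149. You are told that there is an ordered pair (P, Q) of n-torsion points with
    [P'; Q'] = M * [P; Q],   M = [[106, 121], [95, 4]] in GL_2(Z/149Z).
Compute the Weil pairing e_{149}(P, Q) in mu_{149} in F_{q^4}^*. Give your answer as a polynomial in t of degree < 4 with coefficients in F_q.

e_{149} is bilinear + alternating on E[149], so e_{149}(106*P + 121*Q, 95*P + 4*Q) = e_{149}(P,Q)^(106*4-121*95).
Hence e(P,Q) = e(P',Q')^{96} where 96 = 104^{-1} mod 149.
Build f_{149,P'} and f_{149,Q'} via the 8-bit ladder of 149=10010101_2; evaluate at shifted divisors; quotient in F_{151822610951743^4}.
e_{149}(P',Q') = 125162102659583 + 49947258741965*t + 107230170072665*t^2 + 79830652518453*t^3.
Finally e_{149}(P,Q) = 2687265052491 + 93252185819727*t + 5160478342671*t^2 + 151117697188259*t^3.

2687265052491 + 93252185819727*t + 5160478342671*t^2 + 151117697188259*t^3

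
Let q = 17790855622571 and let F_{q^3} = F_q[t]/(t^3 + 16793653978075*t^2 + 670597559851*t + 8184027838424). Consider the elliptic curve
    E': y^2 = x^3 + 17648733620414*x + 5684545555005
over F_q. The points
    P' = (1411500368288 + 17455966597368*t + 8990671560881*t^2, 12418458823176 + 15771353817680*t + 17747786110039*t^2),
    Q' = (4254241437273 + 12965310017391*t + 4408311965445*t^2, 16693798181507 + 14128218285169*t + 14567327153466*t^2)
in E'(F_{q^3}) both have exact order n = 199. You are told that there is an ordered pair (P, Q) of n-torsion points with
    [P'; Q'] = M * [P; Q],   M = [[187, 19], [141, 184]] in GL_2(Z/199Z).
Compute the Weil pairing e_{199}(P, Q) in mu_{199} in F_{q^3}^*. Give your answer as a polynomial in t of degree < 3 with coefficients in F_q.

Since e_{199}(P,P)=e_{199}(Q,Q)=1 and e_{199}(Q,P)=e_{199}(P,Q)^{-1}, expanding e_{199}(187*P + 19*Q,141*P + 184*Q) leaves e(P,Q)^det(M).
So e_{199}(P,Q) = e_{199}(P',Q')^{147}, since 88*147 = 1 mod 199.
8-bit Miller (11000111) on E'/F_{17790855622571} with a'=17648733620414, b'=5684545555005: accumulate tangent/chord ratios at Q'+S and P'+S'.
e_{199}(P',Q') = 17499467464915 + 3973462950453*t + 16170122455430*t^2.
Finally e_{199}(P,Q) = 2573815044239 + 9091899410241*t + 88798458849*t^2.

2573815044239 + 9091899410241*t + 88798458849*t^2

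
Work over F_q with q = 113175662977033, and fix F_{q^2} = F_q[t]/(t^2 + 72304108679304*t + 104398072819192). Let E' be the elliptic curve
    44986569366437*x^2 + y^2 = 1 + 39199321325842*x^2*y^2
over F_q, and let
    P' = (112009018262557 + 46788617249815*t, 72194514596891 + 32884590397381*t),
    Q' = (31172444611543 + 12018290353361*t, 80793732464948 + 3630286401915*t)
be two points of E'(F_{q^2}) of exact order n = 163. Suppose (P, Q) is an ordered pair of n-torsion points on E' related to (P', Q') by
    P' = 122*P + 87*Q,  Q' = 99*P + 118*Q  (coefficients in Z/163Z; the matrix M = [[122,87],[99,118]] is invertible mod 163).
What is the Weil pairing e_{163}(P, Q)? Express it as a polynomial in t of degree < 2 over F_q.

Under M = [[122,87],[99,118]] in GL_2(Z/163), e_{163}(P',Q') = e_{163}(P,Q)^(122*118-87*99 mod 163).
det M = 122*118 - 87*99 = 5783 = 78 (mod 163); 78^{-1} = 23 (mod 163).
Edwards a_E,d_E -> Montgomery A=108361177842225,B=57400849104795 -> Weierstrass 52723049147656,2806113752455 via alpha=70618813270563,beta=29740727754407.
Run Miller on y^2=x^3+52723049147656*x+2806113752455 over F_{113175662977033}: ladder 10100011 (8 bits); e = f_P(D_Q)/f_Q(D_P).
So e_{163}(P',Q') = 110368815826488 + 22353826129529*t.
Hence e(P,Q) = 92211978908987 + 552664587871*t in F_{113175662977033^2}^*.

92211978908987 + 552664587871*t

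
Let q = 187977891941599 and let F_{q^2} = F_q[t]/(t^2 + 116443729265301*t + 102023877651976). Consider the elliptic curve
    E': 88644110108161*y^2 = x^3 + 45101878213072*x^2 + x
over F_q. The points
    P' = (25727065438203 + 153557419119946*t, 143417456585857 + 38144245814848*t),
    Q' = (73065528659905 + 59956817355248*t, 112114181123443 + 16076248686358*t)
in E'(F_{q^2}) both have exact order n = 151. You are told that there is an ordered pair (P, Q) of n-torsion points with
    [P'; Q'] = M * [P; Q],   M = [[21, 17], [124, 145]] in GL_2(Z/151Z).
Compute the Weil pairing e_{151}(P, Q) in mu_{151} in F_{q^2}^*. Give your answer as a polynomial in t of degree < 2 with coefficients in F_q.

Alternating bilinearity on E[151] (values in mu_{151} in F_{187977891941599^2}) gives e(P',Q') = e(P,Q)^det(M).
21*145 - 17*124 = 937; reduced mod 151: det = 31, inverse 39.
Montgomery->Weierstrass: x_W = 75869104694357*x+13649683454742, y_W=75869104694357*y on F_{187977891941599}; lands on y^2=x^3+176869936382404*x+179258698361883.
Miller loop for e_{151} over F_{187977891941599^2}: bits of 151 = 10010111; 7 double steps + 4 add steps, l/v at each.
f_P(D_Q)/f_Q(D_P) = 91720987457243 + 73527272734478*t.
Hence e(P,Q) = 32435493200751 + 142948498978072*t in F_{187977891941599^2}^*.

32435493200751 + 142948498978072*t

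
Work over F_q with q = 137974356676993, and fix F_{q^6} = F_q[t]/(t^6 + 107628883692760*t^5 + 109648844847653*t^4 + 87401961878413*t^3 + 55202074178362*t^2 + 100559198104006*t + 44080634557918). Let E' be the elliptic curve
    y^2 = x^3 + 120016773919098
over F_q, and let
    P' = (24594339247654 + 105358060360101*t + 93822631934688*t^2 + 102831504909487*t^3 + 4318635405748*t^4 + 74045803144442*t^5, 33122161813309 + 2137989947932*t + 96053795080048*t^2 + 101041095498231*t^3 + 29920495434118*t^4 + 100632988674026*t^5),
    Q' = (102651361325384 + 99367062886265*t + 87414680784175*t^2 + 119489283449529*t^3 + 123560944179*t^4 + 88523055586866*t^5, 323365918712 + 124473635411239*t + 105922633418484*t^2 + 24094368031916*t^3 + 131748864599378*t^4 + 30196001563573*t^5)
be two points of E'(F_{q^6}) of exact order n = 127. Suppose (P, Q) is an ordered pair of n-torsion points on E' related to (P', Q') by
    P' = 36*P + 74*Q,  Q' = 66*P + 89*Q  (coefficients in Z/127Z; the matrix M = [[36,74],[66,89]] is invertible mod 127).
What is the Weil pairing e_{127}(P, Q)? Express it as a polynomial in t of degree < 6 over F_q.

25151096959346 + 88333590704685*t + 97100701422580*t^2 + 13372011555890*t^3 + 119433831778692*t^4 + 104448953694303*t^5

Since e_{127}(P,P)=e_{127}(Q,Q)=1 and e_{127}(Q,P)=e_{127}(P,Q)^{-1}, expanding e_{127}(36*P + 74*Q,66*P + 89*Q) leaves e(P,Q)^det(M).
Inverting 98 mod 127: 35. Thus e_{127}(P,Q) = e(P',Q')^{35}.
Miller loop for e_{127} over F_{137974356676993^6}: bits of 127 = 1111111; 6 double steps + 6 add steps, l/v at each.
The quotient is 66607124892864 + 85990789878756*t + 6645583499816*t^2 + 30630462936476*t^3 + 24299929664063*t^4 + 9422358863831*t^5.
Raise to 35: e(P,Q) = 25151096959346 + 88333590704685*t + 97100701422580*t^2 + 13372011555890*t^3 + 119433831778692*t^4 + 104448953694303*t^5 in mu_{127}.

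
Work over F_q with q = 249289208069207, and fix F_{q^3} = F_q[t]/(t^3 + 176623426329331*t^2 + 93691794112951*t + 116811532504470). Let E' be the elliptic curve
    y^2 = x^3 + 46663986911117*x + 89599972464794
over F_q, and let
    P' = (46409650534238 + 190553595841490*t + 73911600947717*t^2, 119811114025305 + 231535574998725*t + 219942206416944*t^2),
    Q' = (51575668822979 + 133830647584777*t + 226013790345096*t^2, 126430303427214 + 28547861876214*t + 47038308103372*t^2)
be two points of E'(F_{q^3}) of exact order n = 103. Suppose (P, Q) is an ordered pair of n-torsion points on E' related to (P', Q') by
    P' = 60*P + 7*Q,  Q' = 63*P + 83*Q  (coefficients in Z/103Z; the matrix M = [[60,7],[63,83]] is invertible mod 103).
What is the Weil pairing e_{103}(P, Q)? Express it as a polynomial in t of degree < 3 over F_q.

e_{103}(aP+bQ,cP+dQ) = e_{103}(P,Q)^(ad-bc); with (a,b,c,d)=(60,7,63,83) this gives the det-103 law.
60*83 - 7*63 = 4539; reduced mod 103: det = 7, inverse 59.
n = 103 = (1100111)_2 (7 bits, wt 5); accumulate f_{103,P'}(Q'+S)/f_{103,P'}(S) along the 6-step ladder.
e_{103}(P',Q') = 227400028179112 + 27751908278663*t + 104026706628154*t^2.
Raise to 59: e(P,Q) = 70729382474112 + 237866328010788*t + 214551599213217*t^2 in mu_{103}.

70729382474112 + 237866328010788*t + 214551599213217*t^2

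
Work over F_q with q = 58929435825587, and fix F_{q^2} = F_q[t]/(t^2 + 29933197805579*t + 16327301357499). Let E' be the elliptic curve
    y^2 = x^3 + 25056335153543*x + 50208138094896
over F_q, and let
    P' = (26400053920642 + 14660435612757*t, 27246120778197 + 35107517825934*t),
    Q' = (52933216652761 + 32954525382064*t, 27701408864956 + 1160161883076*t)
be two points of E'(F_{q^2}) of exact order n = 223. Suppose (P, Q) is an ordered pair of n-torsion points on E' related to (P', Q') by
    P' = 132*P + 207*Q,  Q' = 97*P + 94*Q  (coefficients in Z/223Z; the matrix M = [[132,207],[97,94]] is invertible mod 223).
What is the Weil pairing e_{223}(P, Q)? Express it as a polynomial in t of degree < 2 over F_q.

Alternating bilinearity on E[223] (values in mu_{223} in F_{58929435825587^2}) gives e(P',Q') = e(P,Q)^det(M).
Hence e(P,Q) = e(P',Q')^{5} where 5 = 134^{-1} mod 223.
8-bit Miller (11011111) on E'/F_{58929435825587} with a'=25056335153543, b'=50208138094896: accumulate tangent/chord ratios at Q'+S and P'+S'.
Result: e(P',Q') = 25199699568120 + 39777663485261*t.
Hence e(P,Q) = 36678897225745 + 22173203810223*t in F_{58929435825587^2}^*.

36678897225745 + 22173203810223*t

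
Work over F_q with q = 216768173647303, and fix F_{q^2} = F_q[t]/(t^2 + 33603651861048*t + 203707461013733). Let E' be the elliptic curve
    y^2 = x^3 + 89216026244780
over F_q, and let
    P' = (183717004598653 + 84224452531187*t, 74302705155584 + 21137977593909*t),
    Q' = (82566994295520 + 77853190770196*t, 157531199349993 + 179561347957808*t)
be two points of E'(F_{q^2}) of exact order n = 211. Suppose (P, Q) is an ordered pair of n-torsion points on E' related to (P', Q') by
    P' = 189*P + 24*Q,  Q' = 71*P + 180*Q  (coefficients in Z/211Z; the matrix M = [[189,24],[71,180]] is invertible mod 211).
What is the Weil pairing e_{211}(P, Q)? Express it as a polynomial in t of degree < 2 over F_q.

16034908430970 + 210131999324084*t

The 211-Weil pairing on E[211] over F_{216768173647303} is alternating-bilinear: e_{211}(P',Q') = e_{211}(P,Q)^det(M).
Hence e(P,Q) = e(P',Q')^{32} where 32 = 33^{-1} mod 211.
Miller loop for e_{211} over F_{216768173647303^2}: bits of 211 = 11010011; 7 double steps + 4 add steps, l/v at each.
e_{211}(P',Q') = 63349145163553 + 97431334768598*t.
(63349145163553 + 97431334768598*t)^{32} mod (216768173647303,f) = 16034908430970 + 210131999324084*t.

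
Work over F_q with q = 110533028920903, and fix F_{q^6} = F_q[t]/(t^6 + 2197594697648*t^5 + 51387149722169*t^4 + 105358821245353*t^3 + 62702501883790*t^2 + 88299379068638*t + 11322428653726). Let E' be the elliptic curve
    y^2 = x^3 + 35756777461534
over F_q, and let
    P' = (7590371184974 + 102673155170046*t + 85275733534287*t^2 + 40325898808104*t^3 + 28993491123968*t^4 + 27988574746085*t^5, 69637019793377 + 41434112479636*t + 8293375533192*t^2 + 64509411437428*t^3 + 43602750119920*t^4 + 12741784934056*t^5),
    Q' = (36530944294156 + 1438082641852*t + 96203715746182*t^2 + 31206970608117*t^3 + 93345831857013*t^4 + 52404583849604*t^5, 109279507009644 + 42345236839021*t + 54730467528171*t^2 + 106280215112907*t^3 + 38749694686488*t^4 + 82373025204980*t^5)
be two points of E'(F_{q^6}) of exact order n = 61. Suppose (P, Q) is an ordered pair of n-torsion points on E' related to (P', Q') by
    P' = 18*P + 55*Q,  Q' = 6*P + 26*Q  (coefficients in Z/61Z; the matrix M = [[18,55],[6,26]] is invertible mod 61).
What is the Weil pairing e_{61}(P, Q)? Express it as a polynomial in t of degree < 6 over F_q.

Since e_{61}(P,P)=e_{61}(Q,Q)=1 and e_{61}(Q,P)=e_{61}(P,Q)^{-1}, expanding e_{61}(18*P + 55*Q,6*P + 26*Q) leaves e(P,Q)^det(M).
det(M) mod 61 = 16; its inverse in (Z/61)^* is 42 (check: 16*42 mod 61 = 1).
Build f_{61,P'} and f_{61,Q'} via the 6-bit ladder of 61=111101_2; evaluate at shifted divisors; quotient in F_{110533028920903^6}.
Miller gives e_{61}(P',Q') = 97026330992236 + 58283922103250*t + 37820732258411*t^2 + 65882481756613*t^3 + 48815974473950*t^4 + 48215013138278*t^5 in F_{110533028920903^6}.
Finally e_{61}(P,Q) = 85541208529687 + 83173849085568*t + 87757762400841*t^2 + 30849061712237*t^3 + 91486321499241*t^4 + 100511626087501*t^5.

85541208529687 + 83173849085568*t + 87757762400841*t^2 + 30849061712237*t^3 + 91486321499241*t^4 + 100511626087501*t^5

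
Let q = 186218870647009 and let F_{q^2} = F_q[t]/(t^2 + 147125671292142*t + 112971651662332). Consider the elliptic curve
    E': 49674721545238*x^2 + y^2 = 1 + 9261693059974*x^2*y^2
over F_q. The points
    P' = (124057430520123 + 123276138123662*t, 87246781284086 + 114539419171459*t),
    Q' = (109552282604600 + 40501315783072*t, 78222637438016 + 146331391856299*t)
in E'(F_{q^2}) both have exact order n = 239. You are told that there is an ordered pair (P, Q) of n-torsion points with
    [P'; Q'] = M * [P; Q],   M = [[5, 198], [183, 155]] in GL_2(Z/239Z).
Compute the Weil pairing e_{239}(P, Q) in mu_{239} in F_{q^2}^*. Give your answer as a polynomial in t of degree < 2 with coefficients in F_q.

82978773788066 + 134523670489364*t

e_{239}(aP+bQ,cP+dQ) = e_{239}(P,Q)^(ad-bc); with (a,b,c,d)=(5,198,183,155) this gives the det-239 law.
det M = 5*155 - 198*183 = -35459 = 152 (mod 239); 152^{-1} = 228 (mod 239).
Edwards->Montgomery: u=(1+y)/(1-y), v=u/x -> 180862927211287v^2=u^3+177807618296361u^2+u; then x_W=10103257121316u+133968649532208: y^2=x^3+118984416609561*x+56720131792130.
Run Miller on y^2=x^3+118984416609561*x+56720131792130 over F_{186218870647009}: ladder 11101111 (8 bits); e = f_P(D_Q)/f_Q(D_P).
Result: e(P',Q') = 85482675418736 + 28480875764092*t.
Finally e_{239}(P,Q) = 82978773788066 + 134523670489364*t.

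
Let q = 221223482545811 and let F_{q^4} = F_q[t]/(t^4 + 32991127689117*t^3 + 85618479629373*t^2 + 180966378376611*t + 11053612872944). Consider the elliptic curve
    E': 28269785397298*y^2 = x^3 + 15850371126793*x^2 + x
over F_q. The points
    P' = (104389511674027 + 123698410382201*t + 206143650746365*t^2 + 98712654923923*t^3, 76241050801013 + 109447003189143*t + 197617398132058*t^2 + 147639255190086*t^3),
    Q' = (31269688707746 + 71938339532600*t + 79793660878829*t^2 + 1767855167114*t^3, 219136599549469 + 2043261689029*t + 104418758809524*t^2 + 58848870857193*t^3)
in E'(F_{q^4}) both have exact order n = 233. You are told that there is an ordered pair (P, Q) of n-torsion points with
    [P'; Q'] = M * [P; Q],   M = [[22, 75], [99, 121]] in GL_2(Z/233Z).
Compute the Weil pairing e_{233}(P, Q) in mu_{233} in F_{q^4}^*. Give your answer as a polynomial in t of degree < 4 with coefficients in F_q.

The 233-Weil pairing on E[233] over F_{221223482545811} is alternating-bilinear: e_{233}(P',Q') = e_{233}(P,Q)^det(M).
So e_{233}(P,Q) = e_{233}(P',Q')^{95}, since 130*95 = 1 mod 233.
Undo Montgomery via alpha=140759333617167, beta=14276045836669: (a',b')=(29688536323683,130416195155624) over F_{221223482545811}.
Double-and-add over 11101001: 8-1 doublings, 5-1 additions; each step l_{T,T}/v_{2T} or l_{T,P'}/v at Q'+S for random S.
e_{233}(P',Q') = 100430507072842 + 7019371472626*t + 151799108076890*t^2 + 216341288959506*t^3.
Hence e(P,Q) = 95209652800679 + 150027449601579*t + 212566442403964*t^2 + 76553200806261*t^3 in F_{221223482545811^4}^*.

95209652800679 + 150027449601579*t + 212566442403964*t^2 + 76553200806261*t^3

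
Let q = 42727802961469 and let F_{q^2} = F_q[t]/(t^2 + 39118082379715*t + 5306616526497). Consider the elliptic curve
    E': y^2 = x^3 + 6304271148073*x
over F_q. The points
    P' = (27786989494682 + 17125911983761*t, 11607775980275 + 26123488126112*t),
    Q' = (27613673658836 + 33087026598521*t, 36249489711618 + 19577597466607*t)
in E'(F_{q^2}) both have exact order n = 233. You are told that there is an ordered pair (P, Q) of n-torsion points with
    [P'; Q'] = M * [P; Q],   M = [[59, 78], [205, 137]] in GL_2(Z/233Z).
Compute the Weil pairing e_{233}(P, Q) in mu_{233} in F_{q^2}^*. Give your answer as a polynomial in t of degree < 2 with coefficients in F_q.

e_{233}(aP+bQ,cP+dQ) = e_{233}(P,Q)^(ad-bc); with (a,b,c,d)=(59,78,205,137) this gives the det-233 law.
Hence e(P,Q) = e(P',Q')^{202} where 202 = 15^{-1} mod 233.
Double-and-add over 11101001: 8-1 doublings, 5-1 additions; each step l_{T,T}/v_{2T} or l_{T,P'}/v at Q'+S for random S.
f_P(D_Q)/f_Q(D_P) = 13313627625267 + 12386501713330*t.
Finally e_{233}(P,Q) = 19921089641840 + 7955525523492*t.

19921089641840 + 7955525523492*t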